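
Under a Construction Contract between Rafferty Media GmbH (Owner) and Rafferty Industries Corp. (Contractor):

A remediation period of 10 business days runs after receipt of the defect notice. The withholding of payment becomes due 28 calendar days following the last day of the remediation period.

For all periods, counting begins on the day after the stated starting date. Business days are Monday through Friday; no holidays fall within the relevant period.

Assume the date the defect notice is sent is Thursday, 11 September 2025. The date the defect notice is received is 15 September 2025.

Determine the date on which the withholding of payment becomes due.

27 October 2025

From Monday, 15 September 2025, 10 business days (Sep 16, Sep 17, Sep 18, Sep 19, Sep 22, Sep 23, Sep 24, Sep 25, Sep 26, Sep 29, skipping weekends) brings us to Monday, 29 September 2025, which is the last day of the remediation period.
Adding 28 calendar days to 29 September 2025 gives 27 October 2025, which is the date on which the withholding of payment becomes due.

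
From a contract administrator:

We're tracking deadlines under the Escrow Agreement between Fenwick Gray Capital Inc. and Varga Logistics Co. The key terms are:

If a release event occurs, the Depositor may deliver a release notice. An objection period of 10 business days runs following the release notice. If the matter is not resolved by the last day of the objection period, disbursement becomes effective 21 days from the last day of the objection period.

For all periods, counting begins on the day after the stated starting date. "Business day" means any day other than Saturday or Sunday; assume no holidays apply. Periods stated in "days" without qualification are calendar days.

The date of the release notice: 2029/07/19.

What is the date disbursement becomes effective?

From Thursday, 2029/07/19, 10 business days (Jul 20, Jul 23, Jul 24, Jul 25, Jul 26, Jul 27, Jul 30, Jul 31, Aug 1, Aug 2, skipping weekends) brings us to Thursday, 2029/08/02, which is the last day of the objection period.
Adding 21 calendar days to 2029/08/02 gives 2029/08/23, which is the date disbursement becomes effective.

2029/08/23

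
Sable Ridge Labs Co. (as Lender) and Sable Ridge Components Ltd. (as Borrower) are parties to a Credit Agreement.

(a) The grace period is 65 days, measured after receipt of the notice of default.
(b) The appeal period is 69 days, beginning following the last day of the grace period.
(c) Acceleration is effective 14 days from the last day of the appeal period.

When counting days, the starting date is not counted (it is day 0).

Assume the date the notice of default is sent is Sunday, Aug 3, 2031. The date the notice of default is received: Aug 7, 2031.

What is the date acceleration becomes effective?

Adding 65 calendar days to Aug 7, 2031 gives Oct 11, 2031, which is the last day of the grace period.
The last day of the appeal period: Oct 11, 2031 + 69 days = Dec 19, 2031.
Adding 14 calendar days to Dec 19, 2031 gives Jan 2, 2032, which is the date acceleration becomes effective.

Jan 2, 2032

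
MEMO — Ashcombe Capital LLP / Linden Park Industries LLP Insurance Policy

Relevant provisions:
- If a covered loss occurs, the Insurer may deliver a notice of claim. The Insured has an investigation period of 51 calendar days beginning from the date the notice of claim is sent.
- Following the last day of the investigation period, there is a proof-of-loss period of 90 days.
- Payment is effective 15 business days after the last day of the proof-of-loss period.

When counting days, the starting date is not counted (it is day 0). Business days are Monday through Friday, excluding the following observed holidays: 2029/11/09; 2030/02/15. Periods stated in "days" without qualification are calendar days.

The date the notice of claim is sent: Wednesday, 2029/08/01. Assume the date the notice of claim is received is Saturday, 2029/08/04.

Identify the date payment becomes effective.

The last day of the investigation period: 2029/08/01 + 51 days = 2029/09/21.
The last day of the proof-of-loss period: 2029/09/21 + 90 days = 2029/12/20.
The date payment becomes effective: counting 15 business days from Thursday, 2029/12/20 (Dec 21, Dec 24, Dec 25, Dec 26, …, Jan 8, Jan 9, Jan 10, skipping weekends) reaches Thursday, 2030/01/10.

2030/01/10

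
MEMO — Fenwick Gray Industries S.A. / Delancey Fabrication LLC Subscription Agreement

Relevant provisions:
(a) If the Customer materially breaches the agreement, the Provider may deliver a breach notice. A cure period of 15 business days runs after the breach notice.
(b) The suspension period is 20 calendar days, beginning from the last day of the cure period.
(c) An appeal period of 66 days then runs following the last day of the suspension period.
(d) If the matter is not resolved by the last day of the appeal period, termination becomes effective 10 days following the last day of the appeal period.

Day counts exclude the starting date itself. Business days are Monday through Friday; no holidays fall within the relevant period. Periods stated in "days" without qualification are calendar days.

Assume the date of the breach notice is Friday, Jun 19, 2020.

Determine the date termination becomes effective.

The last day of the cure period: counting 15 business days from Friday, Jun 19, 2020 (Jun 22, Jun 23, Jun 24, Jun 25, …, Jul 8, Jul 9, Jul 10, skipping weekends) reaches Friday, Jul 10, 2020.
Adding 20 calendar days to Jul 10, 2020 gives Jul 30, 2020, which is the last day of the suspension period.
Adding 66 calendar days to Jul 30, 2020 gives Oct 4, 2020, which is the last day of the appeal period.
Adding 10 calendar days to Oct 4, 2020 gives Oct 14, 2020, which is the date termination becomes effective.

Oct 14, 2020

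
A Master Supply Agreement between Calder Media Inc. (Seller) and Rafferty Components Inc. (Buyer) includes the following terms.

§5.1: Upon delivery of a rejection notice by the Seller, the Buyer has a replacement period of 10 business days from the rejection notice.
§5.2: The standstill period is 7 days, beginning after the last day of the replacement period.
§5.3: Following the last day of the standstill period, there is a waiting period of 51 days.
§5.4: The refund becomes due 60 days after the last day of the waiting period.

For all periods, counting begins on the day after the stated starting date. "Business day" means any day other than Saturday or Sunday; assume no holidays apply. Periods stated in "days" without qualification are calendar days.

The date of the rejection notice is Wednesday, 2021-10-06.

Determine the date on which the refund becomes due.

2022-02-15

From Wednesday, 2021-10-06, 10 business days (Oct 7, Oct 8, Oct 11, Oct 12, Oct 13, Oct 14, Oct 15, Oct 18, Oct 19, Oct 20, skipping weekends) brings us to Wednesday, 2021-10-20, which is the last day of the replacement period.
Adding 7 calendar days to 2021-10-20 gives 2021-10-27, which is the last day of the standstill period.
The last day of the waiting period: 2021-10-27 + 51 days = 2021-12-17.
The date on which the refund becomes due: 60 calendar days after 2021-12-17 is 2022-02-15.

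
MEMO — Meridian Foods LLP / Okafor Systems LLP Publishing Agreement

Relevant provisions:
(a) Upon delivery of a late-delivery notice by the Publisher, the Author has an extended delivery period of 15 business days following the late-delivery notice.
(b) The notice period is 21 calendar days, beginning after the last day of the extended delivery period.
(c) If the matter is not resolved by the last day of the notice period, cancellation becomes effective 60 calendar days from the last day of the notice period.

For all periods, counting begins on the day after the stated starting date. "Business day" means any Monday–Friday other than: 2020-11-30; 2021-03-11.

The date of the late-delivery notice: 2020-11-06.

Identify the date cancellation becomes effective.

2021-02-16

From Friday, 2020-11-06, 15 business days (Nov 9, Nov 10, Nov 11, Nov 12, …, Nov 25, Nov 26, Nov 27, skipping weekends) brings us to Friday, 2020-11-27, which is the last day of the extended delivery period.
The last day of the notice period: 2020-11-27 + 21 days = 2020-12-18.
The date cancellation becomes effective: 60 calendar days after 2020-12-18 is 2021-02-16.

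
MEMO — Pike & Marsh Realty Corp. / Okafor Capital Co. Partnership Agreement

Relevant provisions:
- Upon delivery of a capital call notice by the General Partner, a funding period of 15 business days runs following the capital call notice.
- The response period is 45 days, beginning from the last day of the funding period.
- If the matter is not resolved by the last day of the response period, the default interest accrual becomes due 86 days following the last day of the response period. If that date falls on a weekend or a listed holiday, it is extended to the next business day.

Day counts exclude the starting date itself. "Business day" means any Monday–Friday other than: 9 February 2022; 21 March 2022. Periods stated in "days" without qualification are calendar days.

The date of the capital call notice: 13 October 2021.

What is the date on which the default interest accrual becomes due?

14 March 2022

From Wednesday, 13 October 2021, 15 business days (Oct 14, Oct 15, Oct 18, Oct 19, …, Nov 1, Nov 2, Nov 3, skipping weekends) brings us to Wednesday, 3 November 2021, which is the last day of the funding period.
Adding 45 calendar days to 3 November 2021 gives 18 December 2021, which is the last day of the response period.
Adding 86 calendar days to 18 December 2021 gives 14 March 2022, which is the date on which the default interest accrual becomes due. 14 March 2022 is a Monday and is not a listed holiday, so no roll-forward applies.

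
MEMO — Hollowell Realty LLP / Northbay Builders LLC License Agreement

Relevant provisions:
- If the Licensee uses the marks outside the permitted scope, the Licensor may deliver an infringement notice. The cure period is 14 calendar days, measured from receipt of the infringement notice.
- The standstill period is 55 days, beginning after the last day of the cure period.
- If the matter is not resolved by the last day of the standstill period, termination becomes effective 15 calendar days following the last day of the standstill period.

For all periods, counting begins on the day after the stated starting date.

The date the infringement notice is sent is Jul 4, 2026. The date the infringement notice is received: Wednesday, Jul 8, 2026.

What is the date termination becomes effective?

Sep 30, 2026

Adding 14 calendar days to Jul 8, 2026 gives Jul 22, 2026, which is the last day of the cure period.
The last day of the standstill period: 55 calendar days after Jul 22, 2026 is Sep 15, 2026.
The date termination becomes effective: Sep 15, 2026 + 15 days = Sep 30, 2026.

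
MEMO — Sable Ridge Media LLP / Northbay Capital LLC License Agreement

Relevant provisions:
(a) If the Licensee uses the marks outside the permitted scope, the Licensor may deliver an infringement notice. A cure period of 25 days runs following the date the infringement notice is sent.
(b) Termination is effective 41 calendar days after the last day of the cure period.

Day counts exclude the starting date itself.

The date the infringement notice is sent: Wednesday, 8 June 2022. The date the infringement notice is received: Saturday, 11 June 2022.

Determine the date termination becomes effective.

Adding 25 calendar days to 8 June 2022 gives 3 July 2022, which is the last day of the cure period.
The date termination becomes effective: 41 calendar days after 3 July 2022 is 13 August 2022.

13 August 2022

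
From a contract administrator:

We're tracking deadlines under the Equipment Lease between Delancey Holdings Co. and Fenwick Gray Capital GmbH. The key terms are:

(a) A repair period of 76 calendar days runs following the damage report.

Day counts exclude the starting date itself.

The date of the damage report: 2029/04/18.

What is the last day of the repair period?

2029/07/03

Adding 76 calendar days to 2029/04/18 gives 2029/07/03, which is the last day of the repair period.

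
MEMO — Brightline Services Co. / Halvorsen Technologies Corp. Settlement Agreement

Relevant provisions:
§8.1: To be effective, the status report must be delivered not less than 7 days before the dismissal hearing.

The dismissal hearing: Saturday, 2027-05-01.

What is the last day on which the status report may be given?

2027-05-01 minus 7 days is 2027-04-24.

2027-04-24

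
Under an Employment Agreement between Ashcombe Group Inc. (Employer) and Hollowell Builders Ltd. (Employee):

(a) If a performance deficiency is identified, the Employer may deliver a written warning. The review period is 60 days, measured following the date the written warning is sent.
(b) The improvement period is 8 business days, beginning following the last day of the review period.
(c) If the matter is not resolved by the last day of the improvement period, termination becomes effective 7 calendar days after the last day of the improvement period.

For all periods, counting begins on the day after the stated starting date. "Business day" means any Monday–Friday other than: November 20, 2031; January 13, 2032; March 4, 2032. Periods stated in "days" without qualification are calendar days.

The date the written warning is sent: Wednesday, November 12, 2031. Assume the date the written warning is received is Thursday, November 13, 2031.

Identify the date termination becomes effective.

January 29, 2032

Adding 60 calendar days to November 12, 2031 gives January 11, 2032, which is the last day of the review period.
From Sunday, January 11, 2032, 8 business days (Jan 12, Jan 14, Jan 15, Jan 16, Jan 19, Jan 20, Jan 21, Jan 22, skipping weekends and the listed holiday on Jan 13) brings us to Thursday, January 22, 2032, which is the last day of the improvement period.
The date termination becomes effective: January 22, 2032 + 7 days = January 29, 2032.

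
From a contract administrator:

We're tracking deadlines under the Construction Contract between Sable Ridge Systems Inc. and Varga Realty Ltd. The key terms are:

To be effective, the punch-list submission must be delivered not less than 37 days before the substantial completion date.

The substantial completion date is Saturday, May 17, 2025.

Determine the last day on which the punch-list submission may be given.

Apr 10, 2025

May 17, 2025 minus 37 days is Apr 10, 2025.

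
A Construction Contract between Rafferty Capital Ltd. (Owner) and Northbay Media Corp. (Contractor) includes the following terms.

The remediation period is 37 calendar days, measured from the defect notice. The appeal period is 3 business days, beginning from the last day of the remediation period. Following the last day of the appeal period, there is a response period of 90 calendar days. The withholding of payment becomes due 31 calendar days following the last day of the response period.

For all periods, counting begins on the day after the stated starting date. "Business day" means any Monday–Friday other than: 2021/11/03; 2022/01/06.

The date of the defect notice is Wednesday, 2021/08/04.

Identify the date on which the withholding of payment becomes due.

2022/01/14

The last day of the remediation period: 2021/08/04 + 37 days = 2021/09/10.
The last day of the appeal period: counting 3 business days from Friday, 2021/09/10 (Sep 13, Sep 14, Sep 15, skipping weekends) reaches Wednesday, 2021/09/15.
Adding 90 calendar days to 2021/09/15 gives 2021/12/14, which is the last day of the response period.
Adding 31 calendar days to 2021/12/14 gives 2022/01/14, which is the date on which the withholding of payment becomes due.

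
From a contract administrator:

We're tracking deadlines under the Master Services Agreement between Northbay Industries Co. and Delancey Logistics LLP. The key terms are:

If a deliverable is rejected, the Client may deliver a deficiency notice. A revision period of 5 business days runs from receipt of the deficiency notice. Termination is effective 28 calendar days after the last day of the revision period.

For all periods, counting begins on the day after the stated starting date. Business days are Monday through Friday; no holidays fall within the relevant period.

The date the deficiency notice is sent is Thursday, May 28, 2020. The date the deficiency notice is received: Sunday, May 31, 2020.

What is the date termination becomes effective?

July 3, 2020

From Sunday, May 31, 2020, 5 business days (Jun 1, Jun 2, Jun 3, Jun 4, Jun 5, skipping weekends) brings us to Friday, June 5, 2020, which is the last day of the revision period.
Adding 28 calendar days to June 5, 2020 gives July 3, 2020, which is the date termination becomes effective.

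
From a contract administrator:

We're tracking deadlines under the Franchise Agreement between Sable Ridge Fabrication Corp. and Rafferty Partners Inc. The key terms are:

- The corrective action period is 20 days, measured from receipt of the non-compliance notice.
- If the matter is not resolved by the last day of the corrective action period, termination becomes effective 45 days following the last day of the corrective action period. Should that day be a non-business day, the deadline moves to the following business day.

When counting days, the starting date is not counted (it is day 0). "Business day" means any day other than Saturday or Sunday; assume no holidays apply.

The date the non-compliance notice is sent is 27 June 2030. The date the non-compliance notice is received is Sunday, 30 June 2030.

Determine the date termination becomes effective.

3 September 2030

The last day of the corrective action period: 30 June 2030 + 20 days = 20 July 2030.
Adding 45 calendar days to 20 July 2030 gives 3 September 2030, which is the date termination becomes effective. 3 September 2030 is a Tuesday, so no roll-forward applies.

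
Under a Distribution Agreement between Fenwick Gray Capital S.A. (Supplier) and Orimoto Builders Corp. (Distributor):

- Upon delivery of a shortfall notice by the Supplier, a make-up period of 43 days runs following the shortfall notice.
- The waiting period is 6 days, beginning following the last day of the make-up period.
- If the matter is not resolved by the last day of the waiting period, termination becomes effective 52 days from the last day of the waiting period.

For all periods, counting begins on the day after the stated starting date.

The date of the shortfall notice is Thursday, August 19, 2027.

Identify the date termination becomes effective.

November 28, 2027

The last day of the make-up period: August 19, 2027 + 43 days = October 1, 2027.
Adding 6 calendar days to October 1, 2027 gives October 7, 2027, which is the last day of the waiting period.
The date termination becomes effective: 52 calendar days after October 7, 2027 is November 28, 2027.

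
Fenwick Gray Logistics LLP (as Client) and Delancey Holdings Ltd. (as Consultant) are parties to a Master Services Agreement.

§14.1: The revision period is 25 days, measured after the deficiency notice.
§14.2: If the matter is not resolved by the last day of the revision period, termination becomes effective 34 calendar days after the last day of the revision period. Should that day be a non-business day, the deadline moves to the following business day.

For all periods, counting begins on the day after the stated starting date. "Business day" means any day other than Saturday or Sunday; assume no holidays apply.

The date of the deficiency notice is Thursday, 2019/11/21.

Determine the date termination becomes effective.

The last day of the revision period: 25 calendar days after 2019/11/21 is 2019/12/16.
The date termination becomes effective: 2019/12/16 + 34 days = 2020/01/19. That falls on a Sunday, so it rolls to the next business day, Monday, 2020/01/20.

2020/01/20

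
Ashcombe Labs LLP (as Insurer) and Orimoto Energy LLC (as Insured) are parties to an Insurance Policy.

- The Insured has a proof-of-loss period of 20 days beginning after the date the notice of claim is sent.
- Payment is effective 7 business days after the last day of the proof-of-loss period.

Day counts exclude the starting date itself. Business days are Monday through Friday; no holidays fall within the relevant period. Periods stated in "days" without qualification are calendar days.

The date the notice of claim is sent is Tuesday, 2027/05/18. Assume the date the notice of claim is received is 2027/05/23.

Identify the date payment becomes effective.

2027/06/16

The last day of the proof-of-loss period: 2027/05/18 + 20 days = 2027/06/07.
From Monday, 2027/06/07, 7 business days (Jun 8, Jun 9, Jun 10, Jun 11, Jun 14, Jun 15, Jun 16, skipping weekends) brings us to Wednesday, 2027/06/16, which is the date payment becomes effective.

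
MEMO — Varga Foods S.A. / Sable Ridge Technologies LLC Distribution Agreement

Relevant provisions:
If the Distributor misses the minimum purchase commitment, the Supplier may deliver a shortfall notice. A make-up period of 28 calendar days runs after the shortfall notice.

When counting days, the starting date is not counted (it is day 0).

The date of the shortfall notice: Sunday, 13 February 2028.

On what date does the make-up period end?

12 March 2028

Adding 28 calendar days to 13 February 2028 gives 12 March 2028, which is the last day of the make-up period.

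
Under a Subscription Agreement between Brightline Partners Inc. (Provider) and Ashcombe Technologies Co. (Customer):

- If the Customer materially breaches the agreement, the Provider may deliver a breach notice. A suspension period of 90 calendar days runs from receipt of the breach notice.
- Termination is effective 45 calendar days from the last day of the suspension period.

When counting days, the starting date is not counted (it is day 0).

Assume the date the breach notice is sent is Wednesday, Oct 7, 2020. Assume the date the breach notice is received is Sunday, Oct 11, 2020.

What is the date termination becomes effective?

The last day of the suspension period: Oct 11, 2020 + 90 days = Jan 9, 2021.
The date termination becomes effective: 45 calendar days after Jan 9, 2021 is Feb 23, 2021.

Feb 23, 2021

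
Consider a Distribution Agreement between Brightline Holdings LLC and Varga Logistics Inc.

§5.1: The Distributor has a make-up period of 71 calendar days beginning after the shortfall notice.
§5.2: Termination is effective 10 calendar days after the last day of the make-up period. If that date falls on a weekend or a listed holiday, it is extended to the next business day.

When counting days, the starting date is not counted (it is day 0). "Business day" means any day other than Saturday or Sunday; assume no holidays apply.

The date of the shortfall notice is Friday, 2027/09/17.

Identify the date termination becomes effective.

Adding 71 calendar days to 2027/09/17 gives 2027/11/27, which is the last day of the make-up period.
Adding 10 calendar days to 2027/11/27 gives 2027/12/07, which is the date termination becomes effective. 2027/12/07 is a Tuesday, so no roll-forward applies.

2027/12/07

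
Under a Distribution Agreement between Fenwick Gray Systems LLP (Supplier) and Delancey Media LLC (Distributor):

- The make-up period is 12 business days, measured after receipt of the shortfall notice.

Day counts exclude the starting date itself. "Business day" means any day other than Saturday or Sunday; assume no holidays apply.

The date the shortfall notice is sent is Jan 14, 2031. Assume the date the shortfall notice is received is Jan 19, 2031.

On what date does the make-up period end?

Feb 4, 2031

The last day of the make-up period: counting 12 business days from Sunday, Jan 19, 2031 (Jan 20, Jan 21, Jan 22, Jan 23, …, Jan 31, Feb 3, Feb 4, skipping weekends) reaches Tuesday, Feb 4, 2031.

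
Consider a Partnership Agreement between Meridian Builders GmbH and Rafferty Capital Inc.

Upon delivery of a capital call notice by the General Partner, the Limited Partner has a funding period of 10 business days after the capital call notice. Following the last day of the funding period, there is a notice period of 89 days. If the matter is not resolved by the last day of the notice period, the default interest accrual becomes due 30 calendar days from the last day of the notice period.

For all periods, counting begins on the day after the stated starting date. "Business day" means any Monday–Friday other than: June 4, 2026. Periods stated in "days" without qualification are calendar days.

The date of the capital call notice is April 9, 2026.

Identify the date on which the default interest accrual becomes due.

From Thursday, April 9, 2026, 10 business days (Apr 10, Apr 13, Apr 14, Apr 15, Apr 16, Apr 17, Apr 20, Apr 21, Apr 22, Apr 23, skipping weekends) brings us to Thursday, April 23, 2026, which is the last day of the funding period.
Adding 89 calendar days to April 23, 2026 gives July 21, 2026, which is the last day of the notice period.
The date on which the default interest accrual becomes due: 30 calendar days after July 21, 2026 is August 20, 2026.

August 20, 2026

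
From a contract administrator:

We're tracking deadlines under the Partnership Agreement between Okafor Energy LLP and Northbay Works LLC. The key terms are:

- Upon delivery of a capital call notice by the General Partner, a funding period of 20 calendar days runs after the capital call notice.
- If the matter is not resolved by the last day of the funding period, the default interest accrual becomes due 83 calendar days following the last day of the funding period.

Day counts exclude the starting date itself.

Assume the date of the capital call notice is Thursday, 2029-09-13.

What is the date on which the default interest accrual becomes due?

2029-12-25

The last day of the funding period: 2029-09-13 + 20 days = 2029-10-03.
Adding 83 calendar days to 2029-10-03 gives 2029-12-25, which is the date on which the default interest accrual becomes due.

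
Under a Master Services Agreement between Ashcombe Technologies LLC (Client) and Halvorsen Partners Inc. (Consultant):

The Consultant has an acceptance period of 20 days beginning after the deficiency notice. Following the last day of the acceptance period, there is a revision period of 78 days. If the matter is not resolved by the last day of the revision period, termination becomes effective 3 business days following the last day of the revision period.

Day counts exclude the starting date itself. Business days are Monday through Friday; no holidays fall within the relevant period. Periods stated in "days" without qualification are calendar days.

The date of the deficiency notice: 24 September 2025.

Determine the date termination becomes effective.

5 January 2026

The last day of the acceptance period: 20 calendar days after 24 September 2025 is 14 October 2025.
The last day of the revision period: 14 October 2025 + 78 days = 31 December 2025.
The date termination becomes effective: 3 business days after Wednesday, 31 December 2025, skipping weekends — Jan 1, Jan 2, Jan 5 — lands on Monday, 5 January 2026.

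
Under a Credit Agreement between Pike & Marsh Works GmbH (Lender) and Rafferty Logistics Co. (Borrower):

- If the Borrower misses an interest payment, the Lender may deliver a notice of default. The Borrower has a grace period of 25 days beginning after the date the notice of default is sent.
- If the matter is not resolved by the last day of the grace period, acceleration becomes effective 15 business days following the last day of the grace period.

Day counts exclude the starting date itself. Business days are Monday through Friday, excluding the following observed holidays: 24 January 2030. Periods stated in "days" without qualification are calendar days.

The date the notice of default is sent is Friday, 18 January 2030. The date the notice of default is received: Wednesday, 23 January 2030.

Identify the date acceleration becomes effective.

Adding 25 calendar days to 18 January 2030 gives 12 February 2030, which is the last day of the grace period.
From Tuesday, 12 February 2030, 15 business days (Feb 13, Feb 14, Feb 15, Feb 18, …, Mar 1, Mar 4, Mar 5, skipping weekends) brings us to Tuesday, 5 March 2030, which is the date acceleration becomes effective.

5 March 2030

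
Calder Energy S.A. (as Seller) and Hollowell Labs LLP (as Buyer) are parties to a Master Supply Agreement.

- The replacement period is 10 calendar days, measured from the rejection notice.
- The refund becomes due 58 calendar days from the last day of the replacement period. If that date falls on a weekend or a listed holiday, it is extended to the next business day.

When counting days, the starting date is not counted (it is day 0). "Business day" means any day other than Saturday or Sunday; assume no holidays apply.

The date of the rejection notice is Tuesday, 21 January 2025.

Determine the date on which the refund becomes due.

The last day of the replacement period: 10 calendar days after 21 January 2025 is 31 January 2025.
The date on which the refund becomes due: 58 calendar days after 31 January 2025 is 30 March 2025. That falls on a Sunday, so it rolls to the next business day, Monday, 31 March 2025.

31 March 2025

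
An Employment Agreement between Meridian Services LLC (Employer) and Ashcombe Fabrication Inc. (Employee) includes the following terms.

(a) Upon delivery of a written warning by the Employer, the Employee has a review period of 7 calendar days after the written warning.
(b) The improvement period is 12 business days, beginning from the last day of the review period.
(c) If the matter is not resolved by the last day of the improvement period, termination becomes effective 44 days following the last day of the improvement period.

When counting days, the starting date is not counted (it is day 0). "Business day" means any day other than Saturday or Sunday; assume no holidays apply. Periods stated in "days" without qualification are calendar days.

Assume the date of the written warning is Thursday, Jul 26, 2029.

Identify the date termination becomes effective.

The last day of the review period: Jul 26, 2029 + 7 days = Aug 2, 2029.
The last day of the improvement period: counting 12 business days from Thursday, Aug 2, 2029 (Aug 3, Aug 6, Aug 7, Aug 8, …, Aug 16, Aug 17, Aug 20, skipping weekends) reaches Monday, Aug 20, 2029.
Adding 44 calendar days to Aug 20, 2029 gives Oct 3, 2029, which is the date termination becomes effective.

Oct 3, 2029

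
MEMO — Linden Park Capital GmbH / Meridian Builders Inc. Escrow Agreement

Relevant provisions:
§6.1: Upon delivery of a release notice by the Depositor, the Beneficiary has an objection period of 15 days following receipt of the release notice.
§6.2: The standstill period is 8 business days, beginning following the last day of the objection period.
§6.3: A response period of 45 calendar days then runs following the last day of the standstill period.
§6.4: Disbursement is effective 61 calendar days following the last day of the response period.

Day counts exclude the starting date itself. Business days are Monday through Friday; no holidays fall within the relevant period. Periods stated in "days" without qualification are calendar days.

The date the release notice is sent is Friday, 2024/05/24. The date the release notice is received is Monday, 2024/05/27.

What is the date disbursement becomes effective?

The last day of the objection period: 2024/05/27 + 15 days = 2024/06/11.
The last day of the standstill period: 8 business days after Tuesday, 2024/06/11, skipping weekends — Jun 12, Jun 13, Jun 14, Jun 17, Jun 18, Jun 19, Jun 20, Jun 21 — lands on Friday, 2024/06/21.
The last day of the response period: 45 calendar days after 2024/06/21 is 2024/08/05.
The date disbursement becomes effective: 2024/08/05 + 61 days = 2024/10/05.

2024/10/05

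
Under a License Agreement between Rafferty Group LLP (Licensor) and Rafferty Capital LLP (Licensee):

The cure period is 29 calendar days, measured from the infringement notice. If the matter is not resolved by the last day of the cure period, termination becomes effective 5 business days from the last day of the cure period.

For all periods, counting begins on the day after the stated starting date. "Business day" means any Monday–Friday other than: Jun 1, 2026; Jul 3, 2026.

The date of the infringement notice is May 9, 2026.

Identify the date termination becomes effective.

Jun 12, 2026

The last day of the cure period: May 9, 2026 + 29 days = Jun 7, 2026.
The date termination becomes effective: 5 business days after Sunday, Jun 7, 2026, skipping weekends — Jun 8, Jun 9, Jun 10, Jun 11, Jun 12 — lands on Friday, Jun 12, 2026.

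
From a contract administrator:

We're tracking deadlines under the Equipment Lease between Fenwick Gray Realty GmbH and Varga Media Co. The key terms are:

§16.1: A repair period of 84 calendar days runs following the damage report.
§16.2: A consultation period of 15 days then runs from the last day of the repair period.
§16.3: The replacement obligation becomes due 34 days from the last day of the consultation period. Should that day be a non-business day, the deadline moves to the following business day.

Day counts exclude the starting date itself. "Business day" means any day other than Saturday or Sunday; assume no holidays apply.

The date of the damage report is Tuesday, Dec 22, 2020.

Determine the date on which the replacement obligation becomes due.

The last day of the repair period: 84 calendar days after Dec 22, 2020 is Mar 16, 2021.
The last day of the consultation period: 15 calendar days after Mar 16, 2021 is Mar 31, 2021.
The date on which the replacement obligation becomes due: Mar 31, 2021 + 34 days = May 4, 2021. May 4, 2021 is a Tuesday, so no roll-forward applies.

May 4, 2021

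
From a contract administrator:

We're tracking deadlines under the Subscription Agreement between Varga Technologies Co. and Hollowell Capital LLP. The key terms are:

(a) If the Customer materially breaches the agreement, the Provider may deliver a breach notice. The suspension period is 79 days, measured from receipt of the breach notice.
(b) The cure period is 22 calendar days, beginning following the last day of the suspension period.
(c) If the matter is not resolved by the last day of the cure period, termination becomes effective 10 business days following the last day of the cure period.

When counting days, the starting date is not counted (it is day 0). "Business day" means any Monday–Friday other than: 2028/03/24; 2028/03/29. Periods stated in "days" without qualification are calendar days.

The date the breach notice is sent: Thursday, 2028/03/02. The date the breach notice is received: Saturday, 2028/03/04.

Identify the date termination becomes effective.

The last day of the suspension period: 79 calendar days after 2028/03/04 is 2028/05/22.
Adding 22 calendar days to 2028/05/22 gives 2028/06/13, which is the last day of the cure period.
From Tuesday, 2028/06/13, 10 business days (Jun 14, Jun 15, Jun 16, Jun 19, Jun 20, Jun 21, Jun 22, Jun 23, Jun 26, Jun 27, skipping weekends) brings us to Tuesday, 2028/06/27, which is the date termination becomes effective.

2028/06/27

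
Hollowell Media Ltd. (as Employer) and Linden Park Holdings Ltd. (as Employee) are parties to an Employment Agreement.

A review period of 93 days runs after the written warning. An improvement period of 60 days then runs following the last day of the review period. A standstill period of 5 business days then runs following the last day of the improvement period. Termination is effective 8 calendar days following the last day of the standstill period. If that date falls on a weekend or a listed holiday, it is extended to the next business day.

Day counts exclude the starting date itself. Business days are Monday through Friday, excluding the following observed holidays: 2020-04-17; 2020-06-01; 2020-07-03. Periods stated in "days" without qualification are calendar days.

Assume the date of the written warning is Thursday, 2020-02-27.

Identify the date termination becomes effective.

The last day of the review period: 2020-02-27 + 93 days = 2020-05-30.
The last day of the improvement period: 60 calendar days after 2020-05-30 is 2020-07-29.
From Wednesday, 2020-07-29, 5 business days (Jul 30, Jul 31, Aug 3, Aug 4, Aug 5, skipping weekends) brings us to Wednesday, 2020-08-05, which is the last day of the standstill period.
Adding 8 calendar days to 2020-08-05 gives 2020-08-13, which is the date termination becomes effective. 2020-08-13 is a Thursday and is not a listed holiday, so no roll-forward applies.

2020-08-13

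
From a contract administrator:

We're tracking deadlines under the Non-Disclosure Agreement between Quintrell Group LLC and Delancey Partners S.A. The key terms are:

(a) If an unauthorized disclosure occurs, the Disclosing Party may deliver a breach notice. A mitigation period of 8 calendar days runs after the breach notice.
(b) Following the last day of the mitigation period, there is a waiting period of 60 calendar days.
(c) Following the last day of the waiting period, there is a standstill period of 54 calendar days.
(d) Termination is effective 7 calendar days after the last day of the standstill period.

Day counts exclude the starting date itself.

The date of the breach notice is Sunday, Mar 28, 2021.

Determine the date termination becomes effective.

Aug 4, 2021

The last day of the mitigation period: Mar 28, 2021 + 8 days = Apr 5, 2021.
Adding 60 calendar days to Apr 5, 2021 gives Jun 4, 2021, which is the last day of the waiting period.
The last day of the standstill period: Jun 4, 2021 + 54 days = Jul 28, 2021.
Adding 7 calendar days to Jul 28, 2021 gives Aug 4, 2021, which is the date termination becomes effective.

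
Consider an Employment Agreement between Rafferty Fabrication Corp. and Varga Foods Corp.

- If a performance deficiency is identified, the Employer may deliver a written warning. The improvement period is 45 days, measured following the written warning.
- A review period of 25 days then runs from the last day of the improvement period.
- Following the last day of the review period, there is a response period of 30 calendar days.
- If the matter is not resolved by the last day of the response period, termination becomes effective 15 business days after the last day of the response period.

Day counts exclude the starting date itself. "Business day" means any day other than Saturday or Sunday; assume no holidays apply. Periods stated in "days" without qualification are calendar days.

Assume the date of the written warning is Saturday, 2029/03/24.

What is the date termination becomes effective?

The last day of the improvement period: 2029/03/24 + 45 days = 2029/05/08.
Adding 25 calendar days to 2029/05/08 gives 2029/06/02, which is the last day of the review period.
The last day of the response period: 30 calendar days after 2029/06/02 is 2029/07/02.
From Monday, 2029/07/02, 15 business days (Jul 3, Jul 4, Jul 5, Jul 6, …, Jul 19, Jul 20, Jul 23, skipping weekends) brings us to Monday, 2029/07/23, which is the date termination becomes effective.

2029/07/23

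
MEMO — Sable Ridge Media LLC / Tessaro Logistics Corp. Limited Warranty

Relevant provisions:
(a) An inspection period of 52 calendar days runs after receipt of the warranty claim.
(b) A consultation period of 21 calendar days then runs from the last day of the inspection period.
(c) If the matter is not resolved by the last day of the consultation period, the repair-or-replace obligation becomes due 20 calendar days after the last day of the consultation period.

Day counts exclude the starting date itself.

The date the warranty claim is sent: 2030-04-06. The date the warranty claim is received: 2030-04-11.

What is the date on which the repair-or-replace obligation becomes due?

Adding 52 calendar days to 2030-04-11 gives 2030-06-02, which is the last day of the inspection period.
The last day of the consultation period: 21 calendar days after 2030-06-02 is 2030-06-23.
The date on which the repair-or-replace obligation becomes due: 20 calendar days after 2030-06-23 is 2030-07-13.

2030-07-13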